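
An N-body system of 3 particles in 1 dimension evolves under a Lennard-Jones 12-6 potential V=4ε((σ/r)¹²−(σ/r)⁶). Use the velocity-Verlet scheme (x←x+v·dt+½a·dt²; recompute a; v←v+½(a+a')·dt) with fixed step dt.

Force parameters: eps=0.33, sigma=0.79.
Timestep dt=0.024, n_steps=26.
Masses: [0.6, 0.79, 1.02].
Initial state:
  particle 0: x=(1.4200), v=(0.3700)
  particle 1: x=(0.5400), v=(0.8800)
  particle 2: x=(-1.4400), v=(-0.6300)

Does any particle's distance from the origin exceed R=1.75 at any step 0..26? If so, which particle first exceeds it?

step 0: x0=(1.4200) x1=(0.5400) x2=(-1.4400)
step 1: x0=(1.4290) x1=(0.5610) x2=(-1.4551)
step 2: x0=(1.4387) x1=(0.5815) x2=(-1.4702)
step 3: x0=(1.4495) x1=(0.6011) x2=(-1.4853)
step 4: x0=(1.4622) x1=(0.6193) x2=(-1.5004)
step 5: x0=(1.4771) x1=(0.6359) x2=(-1.5155)
step 6: x0=(1.4942) x1=(0.6506) x2=(-1.5306)
step 7: x0=(1.5135) x1=(0.6638) x2=(-1.5457)
step 8: x0=(1.5344) x1=(0.6757) x2=(-1.5607)
step 9: x0=(1.5565) x1=(0.6867) x2=(-1.5758)
step 10: x0=(1.5792) x1=(0.6973) x2=(-1.5909)
step 11: x0=(1.6021) x1=(0.7077) x2=(-1.6059)
step 12: x0=(1.6247) x1=(0.7183) x2=(-1.6210)
step 13: x0=(1.6469) x1=(0.7292) x2=(-1.6360)
step 14: x0=(1.6685) x1=(0.7406) x2=(-1.6511)
step 15: x0=(1.6893) x1=(0.7526) x2=(-1.6661)
step 16: x0=(1.7093) x1=(0.7651) x2=(-1.6812)
step 17: x0=(1.7284) x1=(0.7784) x2=(-1.6962)
step 18: x0=(1.7466) x1=(0.7923) x2=(-1.7112)
step 19: x0=(1.7640) x1=(0.8069) x2=(-1.7263)
step 20: x0=(1.7804) x1=(0.8222) x2=(-1.7413)
step 21: x0=(1.7958) x1=(0.8382) x2=(-1.7563)
step 22: x0=(1.8104) x1=(0.8549) x2=(-1.7714)
step 23: x0=(1.8240) x1=(0.8723) x2=(-1.7864)
step 24: x0=(1.8367) x1=(0.8904) x2=(-1.8014)
step 25: x0=(1.8486) x1=(0.9091) x2=(-1.8165)
step 26: x0=(1.8596) x1=(0.9285) x2=(-1.8315)

yes, particle 0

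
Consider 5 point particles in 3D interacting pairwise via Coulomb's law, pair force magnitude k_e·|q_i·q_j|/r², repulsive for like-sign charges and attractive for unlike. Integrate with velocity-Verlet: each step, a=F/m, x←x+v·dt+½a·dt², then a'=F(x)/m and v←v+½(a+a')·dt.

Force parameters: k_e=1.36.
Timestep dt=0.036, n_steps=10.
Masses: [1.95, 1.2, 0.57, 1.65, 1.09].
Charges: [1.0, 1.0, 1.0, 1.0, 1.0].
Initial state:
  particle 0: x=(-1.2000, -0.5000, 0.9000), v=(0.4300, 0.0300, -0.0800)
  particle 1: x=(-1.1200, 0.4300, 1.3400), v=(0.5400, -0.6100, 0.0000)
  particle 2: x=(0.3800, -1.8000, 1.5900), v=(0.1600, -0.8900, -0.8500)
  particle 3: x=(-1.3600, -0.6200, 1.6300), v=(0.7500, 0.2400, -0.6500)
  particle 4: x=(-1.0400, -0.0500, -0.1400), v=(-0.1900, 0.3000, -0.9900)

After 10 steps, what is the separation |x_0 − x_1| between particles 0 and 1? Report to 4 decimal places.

1.0685

step 0: x0=(-1.2000, -0.5000, 0.9000) x1=(-1.1200, 0.4300, 1.3400) x2=(0.3800, -1.8000, 1.5900) x3=(-1.3600, -0.6200, 1.6300) x4=(-1.0400, -0.0500, -0.1400)
step 1: x0=(-1.1845, -0.4993, 0.8965) x1=(-1.1005, 0.4094, 1.3404) x2=(0.3865, -1.8327, 1.5596) x3=(-1.3334, -0.6119, 1.6078) x4=(-1.0467, -0.0389, -0.1768)
step 2: x0=(-1.1690, -0.4992, 0.8915) x1=(-1.0806, 0.3916, 1.3417) x2=(0.3945, -1.8669, 1.5297) x3=(-1.3077, -0.6049, 1.5879) x4=(-1.0534, -0.0273, -0.2158)
step 3: x0=(-1.1534, -0.4998, 0.8849) x1=(-1.0605, 0.3767, 1.3439) x2=(0.4039, -1.9024, 1.5002) x3=(-1.2828, -0.5991, 1.5706) x4=(-1.0599, -0.0152, -0.2570)
step 4: x0=(-1.1377, -0.5010, 0.8766) x1=(-1.0401, 0.3647, 1.3469) x2=(0.4147, -1.9393, 1.4711) x3=(-1.2587, -0.5945, 1.5559) x4=(-1.0664, -0.0026, -0.3002)
step 5: x0=(-1.1219, -0.5029, 0.8664) x1=(-1.0193, 0.3556, 1.3508) x2=(0.4269, -1.9777, 1.4424) x3=(-1.2354, -0.5911, 1.5438) x4=(-1.0729, 0.0106, -0.3454)
step 6: x0=(-1.1061, -0.5054, 0.8545) x1=(-0.9981, 0.3496, 1.3557) x2=(0.4403, -2.0174, 1.4140) x3=(-1.2130, -0.5890, 1.5344) x4=(-1.0794, 0.0242, -0.3924)
step 7: x0=(-1.0903, -0.5086, 0.8406) x1=(-0.9765, 0.3465, 1.3615) x2=(0.4551, -2.0585, 1.3859) x3=(-1.1913, -0.5881, 1.5277) x4=(-1.0860, 0.0383, -0.4413)
step 8: x0=(-1.0743, -0.5123, 0.8249) x1=(-0.9544, 0.3464, 1.3682) x2=(0.4711, -2.1011, 1.3581) x3=(-1.1703, -0.5886, 1.5235) x4=(-1.0927, 0.0529, -0.4918)
step 9: x0=(-1.0584, -0.5167, 0.8072) x1=(-0.9319, 0.3492, 1.3758) x2=(0.4883, -2.1449, 1.3305) x3=(-1.1501, -0.5902, 1.5218) x4=(-1.0995, 0.0679, -0.5439)
step 10: x0=(-1.0424, -0.5216, 0.7878) x1=(-0.9090, 0.3549, 1.3843) x2=(0.5067, -2.1901, 1.3032) x3=(-1.1305, -0.5931, 1.5226) x4=(-1.1064, 0.0834, -0.5976)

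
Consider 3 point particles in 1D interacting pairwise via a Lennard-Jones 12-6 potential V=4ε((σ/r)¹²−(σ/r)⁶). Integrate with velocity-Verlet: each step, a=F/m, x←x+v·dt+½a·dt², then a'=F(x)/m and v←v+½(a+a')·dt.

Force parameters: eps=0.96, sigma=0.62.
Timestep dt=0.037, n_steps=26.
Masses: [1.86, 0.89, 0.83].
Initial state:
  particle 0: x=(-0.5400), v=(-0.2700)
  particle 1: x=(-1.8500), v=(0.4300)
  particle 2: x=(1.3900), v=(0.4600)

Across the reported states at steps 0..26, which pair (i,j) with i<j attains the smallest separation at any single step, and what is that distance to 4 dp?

step 0: x0=(-0.5400) x1=(-1.8500) x2=(1.3900)
step 1: x0=(-0.5501) x1=(-1.8339) x2=(1.4070)
step 2: x0=(-0.5603) x1=(-1.8175) x2=(1.4240)
step 3: x0=(-0.5707) x1=(-1.8007) x2=(1.4410)
step 4: x0=(-0.5813) x1=(-1.7835) x2=(1.4579)
step 5: x0=(-0.5921) x1=(-1.7657) x2=(1.4749)
step 6: x0=(-0.6033) x1=(-1.7473) x2=(1.4918)
step 7: x0=(-0.6148) x1=(-1.7281) x2=(1.5087)
step 8: x0=(-0.6267) x1=(-1.7081) x2=(1.5256)
step 9: x0=(-0.6391) x1=(-1.6869) x2=(1.5425)
step 10: x0=(-0.6522) x1=(-1.6645) x2=(1.5594)
step 11: x0=(-0.6660) x1=(-1.6404) x2=(1.5762)
step 12: x0=(-0.6809) x1=(-1.6142) x2=(1.5931)
step 13: x0=(-0.6970) x1=(-1.5852) x2=(1.6100)
step 14: x0=(-0.7148) x1=(-1.5528) x2=(1.6268)
step 15: x0=(-0.7349) x1=(-1.5157) x2=(1.6436)
step 16: x0=(-0.7577) x1=(-1.4729) x2=(1.6605)
step 17: x0=(-0.7820) x1=(-1.4269) x2=(1.6773)
step 18: x0=(-0.7942) x1=(-1.4060) x2=(1.6941)
step 19: x0=(-0.7715) x1=(-1.4584) x2=(1.7110)
step 20: x0=(-0.7476) x1=(-1.5130) x2=(1.7278)
step 21: x0=(-0.7265) x1=(-1.5620) x2=(1.7446)
step 22: x0=(-0.7076) x1=(-1.6062) x2=(1.7614)
step 23: x0=(-0.6903) x1=(-1.6471) x2=(1.7782)
step 24: x0=(-0.6742) x1=(-1.6856) x2=(1.7950)
step 25: x0=(-0.6588) x1=(-1.7225) x2=(1.8118)
step 26: x0=(-0.6440) x1=(-1.7582) x2=(1.8286)

pair (0,1), distance 0.6118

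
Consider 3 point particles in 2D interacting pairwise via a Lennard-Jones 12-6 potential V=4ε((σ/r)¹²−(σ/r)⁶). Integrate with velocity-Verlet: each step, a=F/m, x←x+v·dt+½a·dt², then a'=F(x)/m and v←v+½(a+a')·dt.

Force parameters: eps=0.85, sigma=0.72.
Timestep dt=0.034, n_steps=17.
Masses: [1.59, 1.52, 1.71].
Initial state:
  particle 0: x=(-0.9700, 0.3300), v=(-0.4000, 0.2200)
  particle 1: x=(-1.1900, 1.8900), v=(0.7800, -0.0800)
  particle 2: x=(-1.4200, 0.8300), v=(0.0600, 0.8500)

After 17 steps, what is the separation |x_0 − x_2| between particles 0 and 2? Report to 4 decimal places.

2.1116

step 0: x0=(-0.9700, 0.3300) x1=(-1.1900, 1.8900) x2=(-1.4200, 0.8300)
step 1: x0=(-0.9613, 0.3128) x1=(-1.1636, 1.8867) x2=(-1.4386, 0.8823)
step 2: x0=(-0.9457, 0.2874) x1=(-1.1375, 1.8822) x2=(-1.4633, 0.9435)
step 3: x0=(-0.9310, 0.2630) x1=(-1.1119, 1.8760) x2=(-1.4868, 1.0050)
step 4: x0=(-0.9174, 0.2404) x1=(-1.0871, 1.8680) x2=(-1.5085, 1.0667)
step 5: x0=(-0.9046, 0.2189) x1=(-1.0633, 1.8580) x2=(-1.5286, 1.1289)
step 6: x0=(-0.8924, 0.1982) x1=(-1.0405, 1.8463) x2=(-1.5473, 1.1921)
step 7: x0=(-0.8804, 0.1780) x1=(-1.0184, 1.8337) x2=(-1.5651, 1.2555)
step 8: x0=(-0.8686, 0.1581) x1=(-0.9956, 1.8217) x2=(-1.5834, 1.3180)
step 9: x0=(-0.8570, 0.1386) x1=(-0.9698, 1.8122) x2=(-1.6041, 1.3781)
step 10: x0=(-0.8454, 0.1192) x1=(-0.9401, 1.8054) x2=(-1.6283, 1.4356)
step 11: x0=(-0.8339, 0.0999) x1=(-0.9080, 1.7998) x2=(-1.6546, 1.4920)
step 12: x0=(-0.8224, 0.0808) x1=(-0.8758, 1.7941) x2=(-1.6809, 1.5482)
step 13: x0=(-0.8110, 0.0617) x1=(-0.8452, 1.7880) x2=(-1.7058, 1.6049)
step 14: x0=(-0.7996, 0.0427) x1=(-0.8166, 1.7813) x2=(-1.7289, 1.6619)
step 15: x0=(-0.7881, 0.0238) x1=(-0.7900, 1.7744) x2=(-1.7501, 1.7191)
step 16: x0=(-0.7767, 0.0049) x1=(-0.7653, 1.7673) x2=(-1.7697, 1.7764)
step 17: x0=(-0.7653, -0.0139) x1=(-0.7422, 1.7601) x2=(-1.7879, 1.8336)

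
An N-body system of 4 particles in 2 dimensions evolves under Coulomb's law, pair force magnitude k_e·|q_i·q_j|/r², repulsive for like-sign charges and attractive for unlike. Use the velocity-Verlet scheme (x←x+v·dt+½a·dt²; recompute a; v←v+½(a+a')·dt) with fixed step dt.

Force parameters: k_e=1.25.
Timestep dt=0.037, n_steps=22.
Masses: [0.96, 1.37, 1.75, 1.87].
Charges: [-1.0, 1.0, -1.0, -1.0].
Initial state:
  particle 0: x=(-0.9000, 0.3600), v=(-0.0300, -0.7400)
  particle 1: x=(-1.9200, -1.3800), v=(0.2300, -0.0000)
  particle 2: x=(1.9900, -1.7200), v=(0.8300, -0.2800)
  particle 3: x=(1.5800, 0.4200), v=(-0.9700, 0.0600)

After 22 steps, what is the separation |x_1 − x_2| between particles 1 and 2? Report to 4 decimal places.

4.3802

step 0: x0=(-0.9000, 0.3600) x1=(-1.9200, -1.3800) x2=(1.9900, -1.7200) x3=(1.5800, 0.4200)
step 1: x0=(-0.9014, 0.3325) x1=(-1.9113, -1.3799) x2=(2.0207, -1.7305) x3=(1.5441, 0.4223)
step 2: x0=(-0.9035, 0.3046) x1=(-1.9024, -1.3794) x2=(2.0515, -1.7412) x3=(1.5083, 0.4248)
step 3: x0=(-0.9062, 0.2764) x1=(-1.8931, -1.3786) x2=(2.0823, -1.7521) x3=(1.4726, 0.4274)
step 4: x0=(-0.9096, 0.2479) x1=(-1.8834, -1.3776) x2=(2.1132, -1.7633) x3=(1.4369, 0.4302)
step 5: x0=(-0.9137, 0.2190) x1=(-1.8735, -1.3761) x2=(2.1441, -1.7747) x3=(1.4013, 0.4331)
step 6: x0=(-0.9185, 0.1897) x1=(-1.8632, -1.3744) x2=(2.1751, -1.7863) x3=(1.3657, 0.4362)
step 7: x0=(-0.9240, 0.1599) x1=(-1.8525, -1.3723) x2=(2.2062, -1.7980) x3=(1.3302, 0.4394)
step 8: x0=(-0.9302, 0.1297) x1=(-1.8415, -1.3698) x2=(2.2373, -1.8100) x3=(1.2947, 0.4427)
step 9: x0=(-0.9372, 0.0991) x1=(-1.8302, -1.3669) x2=(2.2685, -1.8222) x3=(1.2593, 0.4462)
step 10: x0=(-0.9450, 0.0679) x1=(-1.8184, -1.3636) x2=(2.2997, -1.8345) x3=(1.2240, 0.4498)
step 11: x0=(-0.9536, 0.0362) x1=(-1.8063, -1.3599) x2=(2.3310, -1.8470) x3=(1.1887, 0.4535)
step 12: x0=(-0.9630, 0.0039) x1=(-1.7938, -1.3558) x2=(2.3624, -1.8596) x3=(1.1535, 0.4574)
step 13: x0=(-0.9733, -0.0290) x1=(-1.7808, -1.3512) x2=(2.3939, -1.8724) x3=(1.1184, 0.4613)
step 14: x0=(-0.9844, -0.0626) x1=(-1.7674, -1.3461) x2=(2.4254, -1.8854) x3=(1.0833, 0.4654)
step 15: x0=(-0.9964, -0.0969) x1=(-1.7536, -1.3404) x2=(2.4570, -1.8985) x3=(1.0483, 0.4696)
step 16: x0=(-1.0094, -0.1319) x1=(-1.7393, -1.3342) x2=(2.4886, -1.9117) x3=(1.0133, 0.4739)
step 17: x0=(-1.0233, -0.1678) x1=(-1.7245, -1.3275) x2=(2.5204, -1.9251) x3=(0.9785, 0.4783)
step 18: x0=(-1.0382, -0.2046) x1=(-1.7092, -1.3201) x2=(2.5522, -1.9385) x3=(0.9436, 0.4829)
step 19: x0=(-1.0541, -0.2424) x1=(-1.6933, -1.3120) x2=(2.5840, -1.9521) x3=(0.9089, 0.4875)
step 20: x0=(-1.0711, -0.2812) x1=(-1.6769, -1.3031) x2=(2.6160, -1.9658) x3=(0.8742, 0.4923)
step 21: x0=(-1.0892, -0.3213) x1=(-1.6598, -1.2934) x2=(2.6480, -1.9796) x3=(0.8395, 0.4971)
step 22: x0=(-1.1085, -0.3627) x1=(-1.6421, -1.2828) x2=(2.6800, -1.9935) x3=(0.8050, 0.5021)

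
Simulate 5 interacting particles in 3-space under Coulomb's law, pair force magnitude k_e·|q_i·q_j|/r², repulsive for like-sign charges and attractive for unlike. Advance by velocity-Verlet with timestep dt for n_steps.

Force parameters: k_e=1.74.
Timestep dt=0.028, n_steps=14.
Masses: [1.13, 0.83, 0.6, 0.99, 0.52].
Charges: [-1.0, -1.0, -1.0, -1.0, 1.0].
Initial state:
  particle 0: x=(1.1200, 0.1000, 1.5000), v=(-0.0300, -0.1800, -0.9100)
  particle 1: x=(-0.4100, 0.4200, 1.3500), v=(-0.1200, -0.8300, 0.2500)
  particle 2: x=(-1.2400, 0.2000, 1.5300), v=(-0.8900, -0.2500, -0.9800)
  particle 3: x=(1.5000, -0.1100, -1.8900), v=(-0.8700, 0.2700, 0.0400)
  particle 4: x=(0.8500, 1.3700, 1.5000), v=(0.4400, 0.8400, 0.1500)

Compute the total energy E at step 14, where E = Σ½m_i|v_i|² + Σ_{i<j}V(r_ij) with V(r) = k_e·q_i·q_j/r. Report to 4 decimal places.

3.5625

step 0: x0=(1.1200, 0.1000, 1.5000) x1=(-0.4100, 0.4200, 1.3500) x2=(-1.2400, 0.2000, 1.5300) x3=(1.5000, -0.1100, -1.8900) x4=(0.8500, 1.3700, 1.5000)
step 1: x0=(1.1194, 0.0953, 1.4746) x1=(-0.4124, 0.3973, 1.3568) x2=(-1.2664, 0.1927, 1.5029) x3=(1.4757, -0.1024, -1.8890) x4=(0.8619, 1.3923, 1.5041)
step 2: x0=(1.1194, 0.0911, 1.4493) x1=(-0.4131, 0.3756, 1.3634) x2=(-1.2957, 0.1850, 1.4764) x3=(1.4515, -0.0949, -1.8881) x4=(0.8729, 1.4122, 1.5078)
step 3: x0=(1.1199, 0.0875, 1.4242) x1=(-0.4121, 0.3548, 1.3699) x2=(-1.3278, 0.1769, 1.4503) x3=(1.4273, -0.0873, -1.8874) x4=(0.8832, 1.4299, 1.5113)
step 4: x0=(1.1210, 0.0844, 1.3993) x1=(-0.4096, 0.3349, 1.3763) x2=(-1.3625, 0.1686, 1.4246) x3=(1.4033, -0.0796, -1.8869) x4=(0.8926, 1.4452, 1.5144)
step 5: x0=(1.1227, 0.0819, 1.3746) x1=(-0.4056, 0.3158, 1.3828) x2=(-1.3998, 0.1600, 1.3990) x3=(1.3793, -0.0720, -1.8865) x4=(0.9013, 1.4584, 1.5172)
step 6: x0=(1.1250, 0.0799, 1.3500) x1=(-0.4004, 0.2974, 1.3894) x2=(-1.4395, 0.1512, 1.3737) x3=(1.3555, -0.0644, -1.8864) x4=(0.9092, 1.4695, 1.5195)
step 7: x0=(1.1278, 0.0785, 1.3256) x1=(-0.3940, 0.2796, 1.3961) x2=(-1.4814, 0.1423, 1.3484) x3=(1.3317, -0.0567, -1.8864) x4=(0.9164, 1.4784, 1.5215)
step 8: x0=(1.1313, 0.0775, 1.3013) x1=(-0.3867, 0.2625, 1.4032) x2=(-1.5253, 0.1333, 1.3231) x3=(1.3080, -0.0490, -1.8866) x4=(0.9229, 1.4853, 1.5230)
step 9: x0=(1.1353, 0.0771, 1.2772) x1=(-0.3785, 0.2460, 1.4104) x2=(-1.5711, 0.1243, 1.2978) x3=(1.2844, -0.0413, -1.8870) x4=(0.9288, 1.4902, 1.5241)
step 10: x0=(1.1399, 0.0771, 1.2533) x1=(-0.3695, 0.2300, 1.4180) x2=(-1.6185, 0.1153, 1.2725) x3=(1.2610, -0.0335, -1.8876) x4=(0.9339, 1.4931, 1.5247)
step 11: x0=(1.1451, 0.0777, 1.2296) x1=(-0.3599, 0.2145, 1.4259) x2=(-1.6675, 0.1062, 1.2472) x3=(1.2376, -0.0258, -1.8884) x4=(0.9385, 1.4940, 1.5249)
step 12: x0=(1.1509, 0.0788, 1.2060) x1=(-0.3498, 0.1995, 1.4342) x2=(-1.7180, 0.0972, 1.2218) x3=(1.2143, -0.0180, -1.8894) x4=(0.9423, 1.4929, 1.5246)
step 13: x0=(1.1573, 0.0803, 1.1826) x1=(-0.3393, 0.1850, 1.4429) x2=(-1.7697, 0.0883, 1.1963) x3=(1.1910, -0.0102, -1.8906) x4=(0.9456, 1.4899, 1.5237)
step 14: x0=(1.1642, 0.0824, 1.1594) x1=(-0.3284, 0.1710, 1.4519) x2=(-1.8227, 0.0793, 1.1708) x3=(1.1679, -0.0023, -1.8920) x4=(0.9483, 1.4850, 1.5224)
step 0 velocities: v0=(-0.0300, -0.1800, -0.9100) v1=(-0.1200, -0.8300, 0.2500) v2=(-0.8900, -0.2500, -0.9800) v3=(-0.8700, 0.2700, 0.0400) v4=(0.4400, 0.8400, 0.1500)
step 0: KE=2.0002, PE=1.5637, E=3.5639
step 14 velocities: v0=(0.2576, 0.0833, -0.8264) v1=(0.3944, -0.4939, 0.3295) v2=(-1.9105, -0.3181, -0.9129) v3=(-0.8243, 0.2808, -0.0536) v4=(0.0845, -0.2106, -0.0579)
step 14: KE=2.4045, PE=1.1580, E=3.5625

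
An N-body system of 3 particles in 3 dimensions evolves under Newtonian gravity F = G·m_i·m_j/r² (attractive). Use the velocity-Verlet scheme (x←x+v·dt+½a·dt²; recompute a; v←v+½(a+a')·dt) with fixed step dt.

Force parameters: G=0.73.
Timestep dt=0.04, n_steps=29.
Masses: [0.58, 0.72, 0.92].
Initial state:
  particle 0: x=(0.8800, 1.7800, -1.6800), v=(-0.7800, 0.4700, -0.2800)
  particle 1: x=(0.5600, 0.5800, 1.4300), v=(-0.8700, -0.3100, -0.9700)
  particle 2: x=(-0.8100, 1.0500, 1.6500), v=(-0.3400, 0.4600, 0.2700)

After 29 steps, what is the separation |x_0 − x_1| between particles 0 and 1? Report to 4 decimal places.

step 0: x0=(0.8800, 1.7800, -1.6800) x1=(0.5600, 0.5800, 1.4300) x2=(-0.8100, 1.0500, 1.6500)
step 1: x0=(0.8488, 1.7988, -1.6911) x1=(0.5250, 0.5677, 1.3912) x2=(-0.8234, 1.0683, 1.6608)
step 2: x0=(0.8175, 1.8175, -1.7021) x1=(0.4895, 0.5556, 1.3525) x2=(-0.8364, 1.0866, 1.6714)
step 3: x0=(0.7862, 1.8362, -1.7130) x1=(0.4535, 0.5437, 1.3138) x2=(-0.8491, 1.1046, 1.6819)
step 4: x0=(0.7549, 1.8549, -1.7237) x1=(0.4172, 0.5320, 1.2751) x2=(-0.8614, 1.1226, 1.6923)
step 5: x0=(0.7235, 1.8735, -1.7343) x1=(0.3804, 0.5205, 1.2366) x2=(-0.8733, 1.1404, 1.7025)
step 6: x0=(0.6921, 1.8920, -1.7448) x1=(0.3432, 0.5093, 1.1981) x2=(-0.8849, 1.1580, 1.7125)
step 7: x0=(0.6606, 1.9105, -1.7551) x1=(0.3055, 0.4983, 1.1598) x2=(-0.8961, 1.1755, 1.7224)
step 8: x0=(0.6292, 1.9290, -1.7653) x1=(0.2675, 0.4875, 1.1216) x2=(-0.9070, 1.1928, 1.7321)
step 9: x0=(0.5976, 1.9474, -1.7753) x1=(0.2292, 0.4770, 1.0835) x2=(-0.9176, 1.2100, 1.7416)
step 10: x0=(0.5661, 1.9658, -1.7853) x1=(0.1905, 0.4668, 1.0456) x2=(-0.9279, 1.2269, 1.7509)
step 11: x0=(0.5345, 1.9841, -1.7950) x1=(0.1514, 0.4568, 1.0078) x2=(-0.9379, 1.2437, 1.7600)
step 12: x0=(0.5028, 2.0024, -1.8047) x1=(0.1121, 0.4471, 0.9702) x2=(-0.9477, 1.2604, 1.7689)
step 13: x0=(0.4712, 2.0206, -1.8142) x1=(0.0724, 0.4377, 0.9328) x2=(-0.9572, 1.2768, 1.7776)
step 14: x0=(0.4395, 2.0387, -1.8236) x1=(0.0325, 0.4285, 0.8955) x2=(-0.9665, 1.2931, 1.7861)
step 15: x0=(0.4077, 2.0568, -1.8328) x1=(-0.0077, 0.4196, 0.8584) x2=(-0.9755, 1.3092, 1.7943)
step 16: x0=(0.3759, 2.0749, -1.8420) x1=(-0.0481, 0.4109, 0.8215) x2=(-0.9844, 1.3252, 1.8023)
step 17: x0=(0.3441, 2.0929, -1.8509) x1=(-0.0888, 0.4025, 0.7848) x2=(-0.9930, 1.3410, 1.8100)
step 18: x0=(0.3123, 2.1108, -1.8598) x1=(-0.1296, 0.3944, 0.7483) x2=(-1.0015, 1.3566, 1.8176)
step 19: x0=(0.2804, 2.1287, -1.8685) x1=(-0.1707, 0.3865, 0.7120) x2=(-1.0097, 1.3720, 1.8249)
step 20: x0=(0.2485, 2.1465, -1.8771) x1=(-0.2119, 0.3788, 0.6758) x2=(-1.0179, 1.3873, 1.8320)
step 21: x0=(0.2165, 2.1642, -1.8855) x1=(-0.2532, 0.3715, 0.6398) x2=(-1.0259, 1.4025, 1.8388)
step 22: x0=(0.1846, 2.1819, -1.8939) x1=(-0.2947, 0.3643, 0.6040) x2=(-1.0337, 1.4175, 1.8454)
step 23: x0=(0.1525, 2.1996, -1.9020) x1=(-0.3364, 0.3574, 0.5684) x2=(-1.0415, 1.4323, 1.8519)
step 24: x0=(0.1205, 2.2171, -1.9101) x1=(-0.3781, 0.3507, 0.5330) x2=(-1.0491, 1.4470, 1.8580)
step 25: x0=(0.0884, 2.2346, -1.9180) x1=(-0.4200, 0.3443, 0.4977) x2=(-1.0566, 1.4616, 1.8640)
step 26: x0=(0.0563, 2.2520, -1.9258) x1=(-0.4619, 0.3381, 0.4626) x2=(-1.0641, 1.4760, 1.8698)
step 27: x0=(0.0242, 2.2694, -1.9335) x1=(-0.5040, 0.3321, 0.4277) x2=(-1.0714, 1.4903, 1.8753)
step 28: x0=(-0.0080, 2.2867, -1.9410) x1=(-0.5461, 0.3263, 0.3929) x2=(-1.0787, 1.5045, 1.8807)
step 29: x0=(-0.0402, 2.3039, -1.9484) x1=(-0.5882, 0.3207, 0.3583) x2=(-1.0859, 1.5185, 1.8858)

3.0910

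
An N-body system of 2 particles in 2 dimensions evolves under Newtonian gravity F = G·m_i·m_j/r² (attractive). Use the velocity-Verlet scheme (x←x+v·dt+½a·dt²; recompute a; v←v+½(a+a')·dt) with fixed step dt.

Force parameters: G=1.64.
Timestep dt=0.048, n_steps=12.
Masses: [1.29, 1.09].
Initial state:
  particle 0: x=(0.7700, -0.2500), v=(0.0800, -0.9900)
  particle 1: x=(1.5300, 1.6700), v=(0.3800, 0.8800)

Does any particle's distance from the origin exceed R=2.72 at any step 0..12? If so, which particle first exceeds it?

yes, particle 1

step 0: x0=(0.7700, -0.2500) x1=(1.5300, 1.6700)
step 1: x0=(0.7740, -0.2971) x1=(1.5480, 1.7117)
step 2: x0=(0.7784, -0.3433) x1=(1.5657, 1.7524)
step 3: x0=(0.7830, -0.3888) x1=(1.5830, 1.7923)
step 4: x0=(0.7879, -0.4335) x1=(1.6000, 1.8312)
step 5: x0=(0.7930, -0.4776) x1=(1.6167, 1.8694)
step 6: x0=(0.7983, -0.5211) x1=(1.6332, 1.9068)
step 7: x0=(0.8039, -0.5640) x1=(1.6494, 1.9436)
step 8: x0=(0.8096, -0.6063) x1=(1.6654, 1.9796)
step 9: x0=(0.8156, -0.6480) x1=(1.6811, 2.0151)
step 10: x0=(0.8216, -0.6893) x1=(1.6967, 2.0499)
step 11: x0=(0.8279, -0.7301) x1=(1.7121, 2.0842)
step 12: x0=(0.8342, -0.7705) x1=(1.7274, 2.1180)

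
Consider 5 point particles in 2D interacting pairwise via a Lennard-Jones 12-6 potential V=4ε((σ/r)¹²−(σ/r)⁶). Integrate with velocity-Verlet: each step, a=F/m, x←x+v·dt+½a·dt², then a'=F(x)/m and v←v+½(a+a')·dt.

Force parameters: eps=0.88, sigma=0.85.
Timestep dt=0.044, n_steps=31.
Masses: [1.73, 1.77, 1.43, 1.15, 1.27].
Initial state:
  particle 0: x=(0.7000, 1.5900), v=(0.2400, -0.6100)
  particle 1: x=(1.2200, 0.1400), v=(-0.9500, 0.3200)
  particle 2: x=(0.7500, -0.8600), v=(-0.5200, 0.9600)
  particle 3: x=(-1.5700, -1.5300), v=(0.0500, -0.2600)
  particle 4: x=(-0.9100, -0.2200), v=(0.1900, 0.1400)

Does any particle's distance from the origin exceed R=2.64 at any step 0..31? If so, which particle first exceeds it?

step 0: x0=(0.7000, 1.5900) x1=(1.2200, 0.1400) x2=(0.7500, -0.8600) x3=(-1.5700, -1.5300) x4=(-0.9100, -0.2200)
step 1: x0=(0.7106, 1.5630) x1=(1.1776, 0.1531) x2=(0.7277, -0.8163) x3=(-1.5676, -1.5411) x4=(-0.9017, -0.2142)
step 2: x0=(0.7214, 1.5354) x1=(1.1338, 0.1643) x2=(0.7066, -0.7695) x3=(-1.5648, -1.5514) x4=(-0.8934, -0.2091)
step 3: x0=(0.7323, 1.5071) x1=(1.0887, 0.1737) x2=(0.6865, -0.7196) x3=(-1.5617, -1.5611) x4=(-0.8850, -0.2047)
step 4: x0=(0.7435, 1.4780) x1=(1.0427, 0.1825) x2=(0.6669, -0.6680) x3=(-1.5582, -1.5701) x4=(-0.8764, -0.2008)
step 5: x0=(0.7549, 1.4478) x1=(0.9974, 0.1945) x2=(0.6456, -0.6190) x3=(-1.5544, -1.5786) x4=(-0.8676, -0.1976)
step 6: x0=(0.7665, 1.4163) x1=(0.9563, 0.2181) x2=(0.6185, -0.5826) x3=(-1.5503, -1.5865) x4=(-0.8584, -0.1949)
step 7: x0=(0.7783, 1.3829) x1=(0.9215, 0.2596) x2=(0.5823, -0.5659) x3=(-1.5459, -1.5939) x4=(-0.8487, -0.1928)
step 8: x0=(0.7904, 1.3470) x1=(0.8900, 0.3121) x2=(0.5411, -0.5599) x3=(-1.5412, -1.6007) x4=(-0.8383, -0.1913)
step 9: x0=(0.8028, 1.3083) x1=(0.8586, 0.3684) x2=(0.4984, -0.5551) x3=(-1.5362, -1.6071) x4=(-0.8271, -0.1904)
step 10: x0=(0.8150, 1.2706) x1=(0.8263, 0.4219) x2=(0.4556, -0.5478) x3=(-1.5310, -1.6129) x4=(-0.8146, -0.1900)
step 11: x0=(0.8268, 1.2613) x1=(0.7934, 0.4449) x2=(0.4127, -0.5369) x3=(-1.5256, -1.6184) x4=(-0.8007, -0.1904)
step 12: x0=(0.8409, 1.3081) x1=(0.7570, 0.4104) x2=(0.3693, -0.5223) x3=(-1.5198, -1.6233) x4=(-0.7849, -0.1915)
step 13: x0=(0.8556, 1.3621) x1=(0.7189, 0.3664) x2=(0.3249, -0.5042) x3=(-1.5138, -1.6278) x4=(-0.7664, -0.1936)
step 14: x0=(0.8699, 1.4138) x1=(0.6806, 0.3244) x2=(0.2778, -0.4852) x3=(-1.5075, -1.6319) x4=(-0.7446, -0.1967)
step 15: x0=(0.8837, 1.4628) x1=(0.6454, 0.2907) x2=(0.2237, -0.4726) x3=(-1.5010, -1.6356) x4=(-0.7186, -0.2009)
step 16: x0=(0.8972, 1.5099) x1=(0.6178, 0.2728) x2=(0.1581, -0.4771) x3=(-1.4942, -1.6389) x4=(-0.6901, -0.2057)
step 17: x0=(0.9103, 1.5555) x1=(0.5969, 0.2675) x2=(0.0956, -0.4995) x3=(-1.4871, -1.6417) x4=(-0.6740, -0.2062)
step 18: x0=(0.9231, 1.6001) x1=(0.5777, 0.2665) x2=(0.0856, -0.5477) x3=(-1.4797, -1.6441) x4=(-0.7194, -0.1827)
step 19: x0=(0.9357, 1.6438) x1=(0.5580, 0.2662) x2=(0.0890, -0.6023) x3=(-1.4720, -1.6461) x4=(-0.7792, -0.1522)
step 20: x0=(0.9481, 1.6869) x1=(0.5370, 0.2648) x2=(0.0917, -0.6542) x3=(-1.4640, -1.6477) x4=(-0.8364, -0.1226)
step 21: x0=(0.9603, 1.7294) x1=(0.5144, 0.2614) x2=(0.0928, -0.7017) x3=(-1.4557, -1.6488) x4=(-0.8895, -0.0950)
step 22: x0=(0.9724, 1.7715) x1=(0.4902, 0.2558) x2=(0.0928, -0.7448) x3=(-1.4471, -1.6494) x4=(-0.9394, -0.0690)
step 23: x0=(0.9844, 1.8133) x1=(0.4646, 0.2479) x2=(0.0922, -0.7839) x3=(-1.4382, -1.6495) x4=(-0.9867, -0.0444)
step 24: x0=(0.9963, 1.8548) x1=(0.4376, 0.2377) x2=(0.0914, -0.8192) x3=(-1.4289, -1.6491) x4=(-1.0322, -0.0208)
step 25: x0=(1.0081, 1.8961) x1=(0.4095, 0.2252) x2=(0.0906, -0.8511) x3=(-1.4193, -1.6483) x4=(-1.0761, 0.0020)
step 26: x0=(1.0198, 1.9373) x1=(0.3803, 0.2104) x2=(0.0898, -0.8798) x3=(-1.4094, -1.6470) x4=(-1.1187, 0.0240)
step 27: x0=(1.0316, 1.9783) x1=(0.3500, 0.1935) x2=(0.0890, -0.9054) x3=(-1.3990, -1.6452) x4=(-1.1602, 0.0455)
step 28: x0=(1.0432, 2.0192) x1=(0.3188, 0.1742) x2=(0.0883, -0.9281) x3=(-1.3883, -1.6429) x4=(-1.2008, 0.0664)
step 29: x0=(1.0549, 2.0601) x1=(0.2866, 0.1526) x2=(0.0876, -0.9478) x3=(-1.3772, -1.6401) x4=(-1.2405, 0.0869)
step 30: x0=(1.0665, 2.1009) x1=(0.2537, 0.1287) x2=(0.0870, -0.9645) x3=(-1.3657, -1.6368) x4=(-1.2794, 0.1070)
step 31: x0=(1.0781, 2.1417) x1=(0.2199, 0.1022) x2=(0.0863, -0.9781) x3=(-1.3537, -1.6331) x4=(-1.3175, 0.1267)

no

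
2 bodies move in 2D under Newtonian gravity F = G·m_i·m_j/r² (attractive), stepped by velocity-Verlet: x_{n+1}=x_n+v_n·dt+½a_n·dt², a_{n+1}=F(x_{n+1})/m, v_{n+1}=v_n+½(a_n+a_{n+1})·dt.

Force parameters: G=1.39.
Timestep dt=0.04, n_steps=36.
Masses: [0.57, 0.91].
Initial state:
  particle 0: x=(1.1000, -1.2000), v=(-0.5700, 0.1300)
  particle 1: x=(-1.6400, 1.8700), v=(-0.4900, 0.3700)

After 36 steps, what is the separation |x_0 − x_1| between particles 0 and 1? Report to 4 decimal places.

4.1844

step 0: x0=(1.1000, -1.2000) x1=(-1.6400, 1.8700)
step 1: x0=(1.0772, -1.1948) x1=(-1.6596, 1.8848)
step 2: x0=(1.0542, -1.1894) x1=(-1.6791, 1.8995)
step 3: x0=(1.0312, -1.1840) x1=(-1.6986, 1.9141)
step 4: x0=(1.0082, -1.1785) x1=(-1.7180, 1.9288)
step 5: x0=(0.9850, -1.1729) x1=(-1.7374, 1.9433)
step 6: x0=(0.9618, -1.1672) x1=(-1.7567, 1.9578)
step 7: x0=(0.9385, -1.1614) x1=(-1.7760, 1.9722)
step 8: x0=(0.9151, -1.1555) x1=(-1.7952, 1.9866)
step 9: x0=(0.8916, -1.1496) x1=(-1.8144, 2.0009)
step 10: x0=(0.8681, -1.1435) x1=(-1.8335, 2.0152)
step 11: x0=(0.8445, -1.1374) x1=(-1.8526, 2.0294)
step 12: x0=(0.8208, -1.1312) x1=(-1.8717, 2.0436)
step 13: x0=(0.7970, -1.1249) x1=(-1.8907, 2.0577)
step 14: x0=(0.7732, -1.1185) x1=(-1.9096, 2.0717)
step 15: x0=(0.7492, -1.1120) x1=(-1.9285, 2.0857)
step 16: x0=(0.7253, -1.1054) x1=(-1.9474, 2.0997)
step 17: x0=(0.7012, -1.0987) x1=(-1.9662, 2.1135)
step 18: x0=(0.6770, -1.0920) x1=(-1.9849, 2.1274)
step 19: x0=(0.6528, -1.0851) x1=(-2.0036, 2.1411)
step 20: x0=(0.6285, -1.0782) x1=(-2.0223, 2.1548)
step 21: x0=(0.6042, -1.0712) x1=(-2.0409, 2.1685)
step 22: x0=(0.5797, -1.0640) x1=(-2.0595, 2.1821)
step 23: x0=(0.5552, -1.0568) x1=(-2.0780, 2.1956)
step 24: x0=(0.5307, -1.0495) x1=(-2.0965, 2.2091)
step 25: x0=(0.5060, -1.0422) x1=(-2.1150, 2.2226)
step 26: x0=(0.4813, -1.0347) x1=(-2.1334, 2.2359)
step 27: x0=(0.4565, -1.0271) x1=(-2.1517, 2.2492)
step 28: x0=(0.4316, -1.0195) x1=(-2.1700, 2.2625)
step 29: x0=(0.4067, -1.0117) x1=(-2.1883, 2.2757)
step 30: x0=(0.3817, -1.0039) x1=(-2.2065, 2.2889)
step 31: x0=(0.3566, -0.9959) x1=(-2.2247, 2.3020)
step 32: x0=(0.3314, -0.9879) x1=(-2.2428, 2.3150)
step 33: x0=(0.3062, -0.9798) x1=(-2.2609, 2.3280)
step 34: x0=(0.2809, -0.9716) x1=(-2.2789, 2.3409)
step 35: x0=(0.2555, -0.9633) x1=(-2.2969, 2.3537)
step 36: x0=(0.2301, -0.9549) x1=(-2.3148, 2.3665)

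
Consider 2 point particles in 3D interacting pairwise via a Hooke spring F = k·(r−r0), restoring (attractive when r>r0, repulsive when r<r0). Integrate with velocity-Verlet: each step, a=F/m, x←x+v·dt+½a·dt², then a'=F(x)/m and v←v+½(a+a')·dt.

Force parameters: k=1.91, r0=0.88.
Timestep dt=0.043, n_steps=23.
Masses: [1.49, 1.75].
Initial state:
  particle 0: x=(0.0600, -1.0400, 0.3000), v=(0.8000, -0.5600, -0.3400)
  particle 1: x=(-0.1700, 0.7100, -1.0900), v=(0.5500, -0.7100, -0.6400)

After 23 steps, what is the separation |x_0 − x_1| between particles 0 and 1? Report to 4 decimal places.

1.0536

step 0: x0=(0.0600, -1.0400, 0.3000) x1=(-0.1700, 0.7100, -1.0900)
step 1: x0=(0.0942, -1.0628, 0.2844) x1=(-0.1462, 0.6784, -1.1167)
step 2: x0=(0.1281, -1.0831, 0.2667) x1=(-0.1221, 0.6447, -1.1416)
step 3: x0=(0.1616, -1.1009, 0.2471) x1=(-0.0977, 0.6088, -1.1648)
step 4: x0=(0.1948, -1.1163, 0.2254) x1=(-0.0730, 0.5708, -1.1863)
step 5: x0=(0.2276, -1.1293, 0.2016) x1=(-0.0480, 0.5308, -1.2061)
step 6: x0=(0.2600, -1.1399, 0.1759) x1=(-0.0226, 0.4888, -1.2242)
step 7: x0=(0.2919, -1.1482, 0.1483) x1=(0.0031, 0.4449, -1.2406)
step 8: x0=(0.3235, -1.1542, 0.1186) x1=(0.0291, 0.3990, -1.2553)
step 9: x0=(0.3547, -1.1582, 0.0871) x1=(0.0555, 0.3513, -1.2685)
step 10: x0=(0.3855, -1.1601, 0.0538) x1=(0.0823, 0.3019, -1.2800)
step 11: x0=(0.4158, -1.1601, 0.0187) x1=(0.1094, 0.2509, -1.2901)
step 12: x0=(0.4458, -1.1582, -0.0181) x1=(0.1368, 0.1983, -1.2987)
step 13: x0=(0.4754, -1.1546, -0.0566) x1=(0.1645, 0.1442, -1.3060)
step 14: x0=(0.5046, -1.1494, -0.0966) x1=(0.1926, 0.0887, -1.3119)
step 15: x0=(0.5334, -1.1428, -0.1380) x1=(0.2210, 0.0320, -1.3166)
step 16: x0=(0.5619, -1.1348, -0.1807) x1=(0.2497, -0.0258, -1.3202)
step 17: x0=(0.5900, -1.1256, -0.2247) x1=(0.2787, -0.0847, -1.3227)
step 18: x0=(0.6178, -1.1153, -0.2698) x1=(0.3080, -0.1444, -1.3243)
step 19: x0=(0.6453, -1.1042, -0.3159) x1=(0.3375, -0.2050, -1.3250)
step 20: x0=(0.6726, -1.0922, -0.3629) x1=(0.3672, -0.2662, -1.3249)
step 21: x0=(0.6996, -1.0796, -0.4107) x1=(0.3971, -0.3279, -1.3243)
step 22: x0=(0.7264, -1.0665, -0.4590) x1=(0.4272, -0.3901, -1.3231)
step 23: x0=(0.7531, -1.0531, -0.5078) x1=(0.4575, -0.4526, -1.3215)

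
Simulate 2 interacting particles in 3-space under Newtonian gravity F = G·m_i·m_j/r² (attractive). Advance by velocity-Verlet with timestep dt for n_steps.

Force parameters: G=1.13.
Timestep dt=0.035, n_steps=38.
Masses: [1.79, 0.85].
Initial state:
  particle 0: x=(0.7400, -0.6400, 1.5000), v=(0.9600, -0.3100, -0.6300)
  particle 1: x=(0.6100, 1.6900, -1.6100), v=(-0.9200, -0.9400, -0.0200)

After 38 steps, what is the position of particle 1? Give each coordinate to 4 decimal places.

step 0: x0=(0.7400, -0.6400, 1.5000) x1=(0.6100, 1.6900, -1.6100)
step 1: x0=(0.7736, -0.6508, 1.4779) x1=(0.5778, 1.6571, -1.6106)
step 2: x0=(0.8072, -0.6616, 1.4558) x1=(0.5456, 1.6240, -1.6111)
step 3: x0=(0.8408, -0.6723, 1.4336) x1=(0.5134, 1.5909, -1.6115)
step 4: x0=(0.8744, -0.6830, 1.4113) x1=(0.4813, 1.5576, -1.6117)
step 5: x0=(0.9079, -0.6937, 1.3890) x1=(0.4491, 1.5242, -1.6118)
step 6: x0=(0.9415, -0.7042, 1.3665) x1=(0.4170, 1.4908, -1.6118)
step 7: x0=(0.9751, -0.7148, 1.3441) x1=(0.3849, 1.4572, -1.6116)
step 8: x0=(1.0086, -0.7253, 1.3215) x1=(0.3528, 1.4236, -1.6113)
step 9: x0=(1.0421, -0.7357, 1.2989) x1=(0.3208, 1.3898, -1.6108)
step 10: x0=(1.0756, -0.7461, 1.2762) x1=(0.2888, 1.3559, -1.6102)
step 11: x0=(1.1091, -0.7564, 1.2535) x1=(0.2568, 1.3219, -1.6094)
step 12: x0=(1.1426, -0.7667, 1.2307) x1=(0.2249, 1.2878, -1.6085)
step 13: x0=(1.1760, -0.7769, 1.2078) x1=(0.1930, 1.2536, -1.6074)
step 14: x0=(1.2094, -0.7871, 1.1848) x1=(0.1612, 1.2193, -1.6062)
step 15: x0=(1.2428, -0.7973, 1.1618) x1=(0.1295, 1.1849, -1.6048)
step 16: x0=(1.2762, -0.8073, 1.1387) x1=(0.0978, 1.1504, -1.6033)
step 17: x0=(1.3095, -0.8174, 1.1155) x1=(0.0661, 1.1158, -1.6017)
step 18: x0=(1.3428, -0.8273, 1.0923) x1=(0.0346, 1.0811, -1.5999)
step 19: x0=(1.3761, -0.8373, 1.0690) x1=(0.0031, 1.0462, -1.5979)
step 20: x0=(1.4093, -0.8472, 1.0456) x1=(-0.0284, 1.0113, -1.5958)
step 21: x0=(1.4425, -0.8570, 1.0222) x1=(-0.0597, 0.9762, -1.5935)
step 22: x0=(1.4757, -0.8668, 0.9986) x1=(-0.0910, 0.9411, -1.5911)
step 23: x0=(1.5088, -0.8765, 0.9750) x1=(-0.1221, 0.9058, -1.5886)
step 24: x0=(1.5418, -0.8862, 0.9514) x1=(-0.1532, 0.8705, -1.5859)
step 25: x0=(1.5749, -0.8958, 0.9276) x1=(-0.1842, 0.8350, -1.5831)
step 26: x0=(1.6078, -0.9054, 0.9038) x1=(-0.2151, 0.7995, -1.5801)
step 27: x0=(1.6408, -0.9150, 0.8800) x1=(-0.2458, 0.7638, -1.5769)
step 28: x0=(1.6736, -0.9245, 0.8560) x1=(-0.2765, 0.7281, -1.5737)
step 29: x0=(1.7064, -0.9339, 0.8321) x1=(-0.3071, 0.6922, -1.5703)
step 30: x0=(1.7392, -0.9433, 0.8080) x1=(-0.3375, 0.6563, -1.5668)
step 31: x0=(1.7719, -0.9527, 0.7839) x1=(-0.3678, 0.6203, -1.5631)
step 32: x0=(1.8046, -0.9620, 0.7597) x1=(-0.3980, 0.5842, -1.5593)
step 33: x0=(1.8372, -0.9713, 0.7354) x1=(-0.4281, 0.5480, -1.5554)
step 34: x0=(1.8697, -0.9806, 0.7111) x1=(-0.4581, 0.5117, -1.5513)
step 35: x0=(1.9022, -0.9898, 0.6868) x1=(-0.4879, 0.4754, -1.5471)
step 36: x0=(1.9346, -0.9989, 0.6623) x1=(-0.5176, 0.4389, -1.5429)
step 37: x0=(1.9670, -1.0081, 0.6379) x1=(-0.5472, 0.4024, -1.5384)
step 38: x0=(1.9993, -1.0172, 0.6133) x1=(-0.5767, 0.3658, -1.5339)

(-0.5767, 0.3658, -1.5339)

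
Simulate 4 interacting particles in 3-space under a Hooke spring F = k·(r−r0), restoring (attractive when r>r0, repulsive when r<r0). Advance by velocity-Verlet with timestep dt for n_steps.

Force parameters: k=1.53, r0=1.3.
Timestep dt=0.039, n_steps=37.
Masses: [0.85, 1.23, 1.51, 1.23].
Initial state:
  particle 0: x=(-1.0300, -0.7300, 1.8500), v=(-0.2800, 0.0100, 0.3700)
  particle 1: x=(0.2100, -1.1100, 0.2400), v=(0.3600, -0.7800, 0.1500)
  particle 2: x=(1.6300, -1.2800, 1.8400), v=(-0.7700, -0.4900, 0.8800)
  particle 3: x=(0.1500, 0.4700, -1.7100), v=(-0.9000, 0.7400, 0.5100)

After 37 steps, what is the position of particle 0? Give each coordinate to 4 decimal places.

(0.7909, -0.3736, -0.2006)

step 0: x0=(-1.0300, -0.7300, 1.8500) x1=(0.2100, -1.1100, 0.2400) x2=(1.6300, -1.2800, 1.8400) x3=(0.1500, 0.4700, -1.7100)
step 1: x0=(-1.0373, -0.7291, 1.8603) x1=(0.2241, -1.1396, 0.2461) x2=(1.5977, -1.2979, 1.8719) x3=(0.1151, 0.4962, -1.6846)
step 2: x0=(-1.0375, -0.7272, 1.8625) x1=(0.2382, -1.1676, 0.2528) x2=(1.5608, -1.3133, 1.8991) x3=(0.0809, 0.5171, -1.6483)
step 3: x0=(-1.0306, -0.7243, 1.8567) x1=(0.2522, -1.1938, 0.2601) x2=(1.5196, -1.3263, 1.9214) x3=(0.0473, 0.5323, -1.6012)
step 4: x0=(-1.0170, -0.7204, 1.8430) x1=(0.2661, -1.2181, 0.2680) x2=(1.4740, -1.3367, 1.9390) x3=(0.0145, 0.5420, -1.5434)
step 5: x0=(-0.9968, -0.7156, 1.8218) x1=(0.2796, -1.2405, 0.2766) x2=(1.4243, -1.3445, 1.9518) x3=(-0.0174, 0.5461, -1.4752)
step 6: x0=(-0.9703, -0.7100, 1.7934) x1=(0.2927, -1.2610, 0.2858) x2=(1.3707, -1.3498, 1.9600) x3=(-0.0484, 0.5444, -1.3968)
step 7: x0=(-0.9381, -0.7036, 1.7581) x1=(0.3053, -1.2796, 0.2956) x2=(1.3133, -1.3527, 1.9636) x3=(-0.0784, 0.5373, -1.3088)
step 8: x0=(-0.9004, -0.6964, 1.7164) x1=(0.3175, -1.2962, 0.3060) x2=(1.2524, -1.3530, 1.9628) x3=(-0.1072, 0.5246, -1.2116)
step 9: x0=(-0.8578, -0.6885, 1.6689) x1=(0.3290, -1.3108, 0.3169) x2=(1.1882, -1.3510, 1.9577) x3=(-0.1348, 0.5065, -1.1057)
step 10: x0=(-0.8107, -0.6799, 1.6162) x1=(0.3399, -1.3236, 0.3284) x2=(1.1210, -1.3467, 1.9486) x3=(-0.1612, 0.4833, -0.9917)
step 11: x0=(-0.7598, -0.6708, 1.5588) x1=(0.3502, -1.3345, 0.3404) x2=(1.0510, -1.3401, 1.9357) x3=(-0.1863, 0.4552, -0.8703)
step 12: x0=(-0.7056, -0.6612, 1.4973) x1=(0.3598, -1.3437, 0.3528) x2=(0.9787, -1.3314, 1.9192) x3=(-0.2101, 0.4223, -0.7421)
step 13: x0=(-0.6486, -0.6511, 1.4325) x1=(0.3688, -1.3513, 0.3656) x2=(0.9042, -1.3208, 1.8994) x3=(-0.2325, 0.3851, -0.6080)
step 14: x0=(-0.5894, -0.6407, 1.3649) x1=(0.3772, -1.3574, 0.3786) x2=(0.8279, -1.3083, 1.8767) x3=(-0.2535, 0.3438, -0.4686)
step 15: x0=(-0.5286, -0.6299, 1.2952) x1=(0.3850, -1.3620, 0.3920) x2=(0.7500, -1.2941, 1.8513) x3=(-0.2732, 0.2990, -0.3248)
step 16: x0=(-0.4668, -0.6189, 1.2241) x1=(0.3922, -1.3655, 0.4054) x2=(0.6709, -1.2785, 1.8236) x3=(-0.2916, 0.2508, -0.1773)
step 17: x0=(-0.4044, -0.6077, 1.1522) x1=(0.3991, -1.3680, 0.4189) x2=(0.5908, -1.2615, 1.7941) x3=(-0.3087, 0.2000, -0.0270)
step 18: x0=(-0.3417, -0.5963, 1.0800) x1=(0.4055, -1.3696, 0.4324) x2=(0.5099, -1.2435, 1.7630) x3=(-0.3246, 0.1468, 0.1255)
step 19: x0=(-0.2793, -0.5851, 1.0081) x1=(0.4117, -1.3705, 0.4458) x2=(0.4286, -1.2245, 1.7307) x3=(-0.3395, 0.0920, 0.2793)
step 20: x0=(-0.2171, -0.5740, 0.9367) x1=(0.4177, -1.3711, 0.4590) x2=(0.3468, -1.2048, 1.6977) x3=(-0.3536, 0.0359, 0.4337)
step 21: x0=(-0.1552, -0.5634, 0.8661) x1=(0.4236, -1.3713, 0.4719) x2=(0.2649, -1.1847, 1.6644) x3=(-0.3672, -0.0206, 0.5884)
step 22: x0=(-0.0932, -0.5535, 0.7960) x1=(0.4295, -1.3715, 0.4846) x2=(0.1828, -1.1643, 1.6310) x3=(-0.3806, -0.0771, 0.7430)
step 23: x0=(-0.0308, -0.5443, 0.7259) x1=(0.4355, -1.3717, 0.4970) x2=(0.1006, -1.1438, 1.5978) x3=(-0.3944, -0.1331, 0.8976)
step 24: x0=(0.0324, -0.5355, 0.6549) x1=(0.4416, -1.3722, 0.5091) x2=(0.0184, -1.1235, 1.5651) x3=(-0.4087, -0.1884, 1.0525)
step 25: x0=(0.0963, -0.5263, 0.5826) x1=(0.4479, -1.3729, 0.5211) x2=(-0.0638, -1.1035, 1.5330) x3=(-0.4236, -0.2434, 1.2078)
step 26: x0=(0.1605, -0.5163, 0.5091) x1=(0.4542, -1.3739, 0.5330) x2=(-0.1459, -1.0840, 1.5014) x3=(-0.4390, -0.2979, 1.3632)
step 27: x0=(0.2248, -0.5053, 0.4347) x1=(0.4605, -1.3754, 0.5451) x2=(-0.2279, -1.0651, 1.4703) x3=(-0.4546, -0.3520, 1.5186)
step 28: x0=(0.2890, -0.4931, 0.3602) x1=(0.4668, -1.3771, 0.5576) x2=(-0.3098, -1.0471, 1.4392) x3=(-0.4701, -0.4055, 1.6736)
step 29: x0=(0.3525, -0.4801, 0.2860) x1=(0.4728, -1.3791, 0.5706) x2=(-0.3915, -1.0299, 1.4079) x3=(-0.4851, -0.4585, 1.8281)
step 30: x0=(0.4151, -0.4662, 0.2130) x1=(0.4784, -1.3812, 0.5844) x2=(-0.4731, -1.0132, 1.3760) x3=(-0.4994, -0.5111, 1.9819)
step 31: x0=(0.4764, -0.4519, 0.1418) x1=(0.4835, -1.3834, 0.5994) x2=(-0.5544, -0.9969, 1.3431) x3=(-0.5126, -0.5636, 2.1343)
step 32: x0=(0.5360, -0.4374, 0.0734) x1=(0.4879, -1.3854, 0.6155) x2=(-0.6353, -0.9808, 1.3092) x3=(-0.5242, -0.6162, 2.2848)
step 33: x0=(0.5933, -0.4230, 0.0084) x1=(0.4915, -1.3872, 0.6332) x2=(-0.7157, -0.9645, 1.2744) x3=(-0.5342, -0.6690, 2.4326)
step 34: x0=(0.6479, -0.4091, -0.0522) x1=(0.4940, -1.3886, 0.6525) x2=(-0.7953, -0.9481, 1.2388) x3=(-0.5422, -0.7221, 2.5768)
step 35: x0=(0.6993, -0.3961, -0.1078) x1=(0.4953, -1.3894, 0.6736) x2=(-0.8738, -0.9315, 1.2025) x3=(-0.5481, -0.7754, 2.7165)
step 36: x0=(0.7472, -0.3841, -0.1575) x1=(0.4953, -1.3897, 0.6966) x2=(-0.9510, -0.9147, 1.1656) x3=(-0.5519, -0.8289, 2.8509)
step 37: x0=(0.7909, -0.3736, -0.2006) x1=(0.4939, -1.3892, 0.7217) x2=(-1.0265, -0.8976, 1.1285) x3=(-0.5535, -0.8824, 2.9792)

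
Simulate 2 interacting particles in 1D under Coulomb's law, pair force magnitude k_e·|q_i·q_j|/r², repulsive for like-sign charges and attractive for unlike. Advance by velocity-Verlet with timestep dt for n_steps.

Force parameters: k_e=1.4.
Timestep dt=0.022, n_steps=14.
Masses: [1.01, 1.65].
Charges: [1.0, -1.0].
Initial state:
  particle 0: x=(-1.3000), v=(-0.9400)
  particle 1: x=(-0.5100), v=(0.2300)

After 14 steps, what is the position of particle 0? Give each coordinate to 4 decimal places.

(-1.5045)

step 0: x0=(-1.3000) x1=(-0.5100)
step 1: x0=(-1.3201) x1=(-0.5053)
step 2: x0=(-1.3393) x1=(-0.5012)
step 3: x0=(-1.3575) x1=(-0.4976)
step 4: x0=(-1.3747) x1=(-0.4947)
step 5: x0=(-1.3911) x1=(-0.4922)
step 6: x0=(-1.4067) x1=(-0.4903)
step 7: x0=(-1.4215) x1=(-0.4888)
step 8: x0=(-1.4355) x1=(-0.4879)
step 9: x0=(-1.4487) x1=(-0.4873)
step 10: x0=(-1.4613) x1=(-0.4873)
step 11: x0=(-1.4731) x1=(-0.4876)
step 12: x0=(-1.4842) x1=(-0.4884)
step 13: x0=(-1.4947) x1=(-0.4896)
step 14: x0=(-1.5045) x1=(-0.4912)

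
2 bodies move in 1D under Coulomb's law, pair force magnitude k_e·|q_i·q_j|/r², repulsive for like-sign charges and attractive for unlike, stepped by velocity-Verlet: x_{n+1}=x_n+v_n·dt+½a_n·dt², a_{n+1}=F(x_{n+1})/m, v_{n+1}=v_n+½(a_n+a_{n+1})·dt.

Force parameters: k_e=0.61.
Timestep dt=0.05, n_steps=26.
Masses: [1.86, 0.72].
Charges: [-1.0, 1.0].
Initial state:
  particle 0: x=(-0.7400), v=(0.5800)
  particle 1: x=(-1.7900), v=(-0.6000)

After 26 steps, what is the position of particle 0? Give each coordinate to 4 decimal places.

step 0: x0=(-0.7400) x1=(-1.7900)
step 1: x0=(-0.7114) x1=(-1.8190)
step 2: x0=(-0.6834) x1=(-1.8464)
step 3: x0=(-0.6561) x1=(-1.8721)
step 4: x0=(-0.6293) x1=(-1.8964)
step 5: x0=(-0.6030) x1=(-1.9194)
step 6: x0=(-0.5772) x1=(-1.9412)
step 7: x0=(-0.5518) x1=(-1.9618)
step 8: x0=(-0.5268) x1=(-1.9814)
step 9: x0=(-0.5022) x1=(-2.0000)
step 10: x0=(-0.4780) x1=(-2.0176)
step 11: x0=(-0.4542) x1=(-2.0343)
step 12: x0=(-0.4306) x1=(-2.0502)
step 13: x0=(-0.4074) x1=(-2.0653)
step 14: x0=(-0.3845) x1=(-2.0796)
step 15: x0=(-0.3618) x1=(-2.0931)
step 16: x0=(-0.3395) x1=(-2.1060)
step 17: x0=(-0.3174) x1=(-2.1182)
step 18: x0=(-0.2955) x1=(-2.1297)
step 19: x0=(-0.2739) x1=(-2.1406)
step 20: x0=(-0.2526) x1=(-2.1509)
step 21: x0=(-0.2314) x1=(-2.1606)
step 22: x0=(-0.2105) x1=(-2.1697)
step 23: x0=(-0.1898) x1=(-2.1783)
step 24: x0=(-0.1693) x1=(-2.1864)
step 25: x0=(-0.1490) x1=(-2.1939)
step 26: x0=(-0.1289) x1=(-2.2009)

(-0.1289)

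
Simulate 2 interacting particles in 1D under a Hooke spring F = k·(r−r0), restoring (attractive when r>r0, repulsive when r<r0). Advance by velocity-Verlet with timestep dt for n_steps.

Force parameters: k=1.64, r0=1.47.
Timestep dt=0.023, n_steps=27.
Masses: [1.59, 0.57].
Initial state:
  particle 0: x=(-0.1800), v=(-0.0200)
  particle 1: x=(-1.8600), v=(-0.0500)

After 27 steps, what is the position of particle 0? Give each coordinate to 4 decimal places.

(-0.2303)

step 0: x0=(-0.1800) x1=(-1.8600)
step 1: x0=(-0.1805) x1=(-1.8610)
step 2: x0=(-0.1811) x1=(-1.8617)
step 3: x0=(-0.1819) x1=(-1.8620)
step 4: x0=(-0.1828) x1=(-1.8620)
step 5: x0=(-0.1837) x1=(-1.8618)
step 6: x0=(-0.1848) x1=(-1.8611)
step 7: x0=(-0.1860) x1=(-1.8602)
step 8: x0=(-0.1873) x1=(-1.8590)
step 9: x0=(-0.1888) x1=(-1.8575)
step 10: x0=(-0.1903) x1=(-1.8556)
step 11: x0=(-0.1919) x1=(-1.8535)
step 12: x0=(-0.1937) x1=(-1.8511)
step 13: x0=(-0.1955) x1=(-1.8483)
step 14: x0=(-0.1975) x1=(-1.8453)
step 15: x0=(-0.1995) x1=(-1.8421)
step 16: x0=(-0.2016) x1=(-1.8386)
step 17: x0=(-0.2039) x1=(-1.8348)
step 18: x0=(-0.2062) x1=(-1.8308)
step 19: x0=(-0.2086) x1=(-1.8265)
step 20: x0=(-0.2111) x1=(-1.8220)
step 21: x0=(-0.2136) x1=(-1.8173)
step 22: x0=(-0.2163) x1=(-1.8124)
step 23: x0=(-0.2189) x1=(-1.8073)
step 24: x0=(-0.2217) x1=(-1.8020)
step 25: x0=(-0.2245) x1=(-1.7966)
step 26: x0=(-0.2274) x1=(-1.7910)
step 27: x0=(-0.2303) x1=(-1.7853)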